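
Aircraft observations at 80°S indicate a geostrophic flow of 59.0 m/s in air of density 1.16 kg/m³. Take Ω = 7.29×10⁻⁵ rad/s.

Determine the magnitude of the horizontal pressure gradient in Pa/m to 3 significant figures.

9.83×10⁻³ Pa/m

Coriolis parameter at 80°S:
f = 2Ω sin φ = 2 × 7.29×10⁻⁵ × sin 80° = 1.44×10⁻⁴ s⁻¹
Geostrophic balance rearranged: |∂P/∂n| = f ρ V_g
|∂P/∂n| = 1.44×10⁻⁴ × 1.16 × 59.0 = 9.83×10⁻³ Pa/m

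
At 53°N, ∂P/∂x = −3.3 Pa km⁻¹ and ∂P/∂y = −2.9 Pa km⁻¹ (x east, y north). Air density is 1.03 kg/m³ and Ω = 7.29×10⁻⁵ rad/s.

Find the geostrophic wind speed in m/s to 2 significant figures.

37 m/s

Coriolis parameter at 53°N:
f = 2Ω sin φ = 2 × 7.29×10⁻⁵ × sin 53° = 1.16×10⁻⁴ s⁻¹
Component geostrophic relations (x east, y north):
u_g = −(1/(fρ)) ∂P/∂y,  v_g = (1/(fρ)) ∂P/∂x
u_g = −(−2.9×10⁻³)/(1.16×10⁻⁴ × 1.03) = 24.2 m/s;  v_g = (−3.3×10⁻³)/(1.16×10⁻⁴ × 1.03) = −27.5 m/s
|V_g| = √(u_g² + v_g²) = 36.6 m/s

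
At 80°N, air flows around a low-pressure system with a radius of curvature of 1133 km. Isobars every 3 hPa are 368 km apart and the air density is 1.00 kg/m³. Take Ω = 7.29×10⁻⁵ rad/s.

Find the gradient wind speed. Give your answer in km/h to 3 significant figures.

19.8 km/h

Coriolis parameter at 80°N:
f = 2Ω sin φ = 2 × 7.29×10⁻⁵ × sin 80° = 1.44×10⁻⁴ s⁻¹
Pressure gradient: |∂P/∂n| = 300 Pa / 368000 m = 8.15×10⁻⁴ Pa/m
Geostrophic speed: V_g = |∂P/∂n|/(fρ) = 8.15×10⁻⁴/(1.44×10⁻⁴ × 1.00) = 5.68 m/s
Around a low, centrifugal force acts outward with Coriolis, so pressure-gradient force balances both:
(1/ρ)|∂P/∂n| = fV + V²/R  →  V² + fR·V − fR·V_g = 0
With fR = 1.44×10⁻⁴ × 1133×10³ m = 163 m/s:
V = [−fR + √((fR)² + 4 fR V_g)]/2 = [−163 + √(163² + 4×163×5.68)]/2 = 5.49 m/s
Subgeostrophic (V < V_g = 5.68 m/s), as expected around a low.
Converting: 5.49 m/s × 3.6 = 19.8 km/h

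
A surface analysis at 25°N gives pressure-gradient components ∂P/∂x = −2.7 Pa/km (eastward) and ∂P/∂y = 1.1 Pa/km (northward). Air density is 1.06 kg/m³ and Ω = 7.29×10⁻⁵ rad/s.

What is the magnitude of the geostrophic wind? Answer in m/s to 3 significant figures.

Coriolis parameter at 25°N:
f = 2Ω sin φ = 2 × 7.29×10⁻⁵ × sin 25° = 6.16×10⁻⁵ s⁻¹
Component geostrophic relations (x east, y north):
u_g = −(1/(fρ)) ∂P/∂y,  v_g = (1/(fρ)) ∂P/∂x
u_g = −(1.1×10⁻³)/(6.16×10⁻⁵ × 1.06) = −16.8 m/s;  v_g = (−2.7×10⁻³)/(6.16×10⁻⁵ × 1.06) = −41.3 m/s
|V_g| = √(u_g² + v_g²) = 44.6 m/s

44.6 m/s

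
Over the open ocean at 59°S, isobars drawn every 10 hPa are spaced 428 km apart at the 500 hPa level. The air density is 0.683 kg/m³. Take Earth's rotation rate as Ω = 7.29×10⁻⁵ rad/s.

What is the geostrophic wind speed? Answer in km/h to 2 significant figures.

99 km/h

Coriolis parameter at 59°S:
f = 2Ω sin φ = 2 × 7.29×10⁻⁵ × sin 59° = 1.25×10⁻⁴ s⁻¹
Pressure gradient: |∂P/∂n| = 1000 Pa / 428000 m = 2.34×10⁻³ Pa/m
Geostrophic balance (pressure-gradient force = Coriolis force):
V_g = (1/(fρ)) |∂P/∂n| = 2.34×10⁻³ / (1.25×10⁻⁴ × 0.683) = 27.4 m/s
Converting: 27.4 m/s × 3.6 = 99 km/h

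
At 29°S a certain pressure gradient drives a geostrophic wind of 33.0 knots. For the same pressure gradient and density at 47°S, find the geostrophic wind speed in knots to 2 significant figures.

With the same pressure gradient and density, V_g ∝ 1/f ∝ 1/sin φ.
V₂ = V₁ · sin φ₁ / sin φ₂ = 33.0 × sin 29° / sin 47°
V₂ = 33.0 × 0.4848/0.7314 = 22 knots

22 knots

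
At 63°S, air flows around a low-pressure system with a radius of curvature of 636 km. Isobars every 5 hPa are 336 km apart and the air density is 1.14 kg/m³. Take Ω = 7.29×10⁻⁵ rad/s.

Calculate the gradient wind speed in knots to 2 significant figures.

Coriolis parameter at 63°S:
f = 2Ω sin φ = 2 × 7.29×10⁻⁵ × sin 63° = 1.30×10⁻⁴ s⁻¹
Pressure gradient: |∂P/∂n| = 500 Pa / 336000 m = 1.49×10⁻³ Pa/m
Geostrophic speed: V_g = |∂P/∂n|/(fρ) = 1.49×10⁻³/(1.30×10⁻⁴ × 1.14) = 10.0 m/s
Around a low, centrifugal force acts outward with Coriolis, so pressure-gradient force balances both:
(1/ρ)|∂P/∂n| = fV + V²/R  →  V² + fR·V − fR·V_g = 0
With fR = 1.30×10⁻⁴ × 636×10³ m = 82.6 m/s:
V = [−fR + √((fR)² + 4 fR V_g)]/2 = [−82.6 + √(82.6² + 4×82.6×10)]/2 = 9.06 m/s
Subgeostrophic (V < V_g = 10 m/s), as expected around a low.
Converting: 9.06 m/s × 1.944 = 18 knots

18 knots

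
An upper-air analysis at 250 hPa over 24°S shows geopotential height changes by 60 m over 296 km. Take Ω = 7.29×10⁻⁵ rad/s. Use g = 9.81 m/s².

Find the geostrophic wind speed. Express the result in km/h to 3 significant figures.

121 km/h

Coriolis parameter at 24°S:
f = 2Ω sin φ = 2 × 7.29×10⁻⁵ × sin 24° = 5.93×10⁻⁵ s⁻¹
Height gradient: |∂Z/∂n| = 60 m / 296000 m = 2.03×10⁻⁴
On a pressure surface, geostrophic balance gives V_g = (g/f)|∂Z/∂n|:
V_g = 9.81 × 2.03×10⁻⁴ / 5.93×10⁻⁵ = 33.5 m/s
Converting: 33.5 m/s × 3.6 = 121 km/h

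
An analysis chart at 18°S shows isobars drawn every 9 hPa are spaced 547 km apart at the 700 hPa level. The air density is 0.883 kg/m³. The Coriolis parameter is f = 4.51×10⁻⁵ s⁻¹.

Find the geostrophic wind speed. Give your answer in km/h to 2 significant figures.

Pressure gradient: |∂P/∂n| = 900 Pa / 547000 m = 1.65×10⁻³ Pa/m
Geostrophic balance (pressure-gradient force = Coriolis force):
V_g = (1/(fρ)) |∂P/∂n| = 1.65×10⁻³ / (4.51×10⁻⁵ × 0.883) = 41.3 m/s
Converting: 41.3 m/s × 3.6 = 150 km/h

150 km/h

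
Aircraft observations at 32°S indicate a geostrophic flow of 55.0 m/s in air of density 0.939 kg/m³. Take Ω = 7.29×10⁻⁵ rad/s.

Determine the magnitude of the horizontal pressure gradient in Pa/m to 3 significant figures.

Coriolis parameter at 32°S:
f = 2Ω sin φ = 2 × 7.29×10⁻⁵ × sin 32° = 7.73×10⁻⁵ s⁻¹
Geostrophic balance rearranged: |∂P/∂n| = f ρ V_g
|∂P/∂n| = 7.73×10⁻⁵ × 0.939 × 55.0 = 3.99×10⁻³ Pa/m

3.99×10⁻³ Pa/m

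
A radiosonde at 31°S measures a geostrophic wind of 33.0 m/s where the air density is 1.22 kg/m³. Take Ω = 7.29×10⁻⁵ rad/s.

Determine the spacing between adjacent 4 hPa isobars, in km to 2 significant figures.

130 km

Coriolis parameter at 31°S:
f = 2Ω sin φ = 2 × 7.29×10⁻⁵ × sin 31° = 7.51×10⁻⁵ s⁻¹
Geostrophic balance rearranged: |∂P/∂n| = f ρ V_g
|∂P/∂n| = 7.51×10⁻⁵ × 1.22 × 33.0 = 3.02×10⁻³ Pa/m
Isobar spacing: Δn = ΔP/|∂P/∂n| = 400 Pa / 3.02×10⁻³ Pa/m = 132309 m ≈ 130 km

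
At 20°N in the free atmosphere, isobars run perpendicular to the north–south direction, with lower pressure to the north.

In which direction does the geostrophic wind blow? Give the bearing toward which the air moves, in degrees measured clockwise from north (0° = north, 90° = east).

The pressure-gradient force points toward the north (bearing 000°).
Geostrophic balance: in the Northern Hemisphere the Coriolis force deflects motion to the right, so the geostrophic wind blows 90° to the right of the pressure-gradient force (low pressure on the left).
Rotating 000° by 90° clockwise gives 090° — the wind blows toward the east.

090°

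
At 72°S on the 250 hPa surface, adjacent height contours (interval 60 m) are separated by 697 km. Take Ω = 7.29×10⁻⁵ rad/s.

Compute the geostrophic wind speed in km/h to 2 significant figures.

Coriolis parameter at 72°S:
f = 2Ω sin φ = 2 × 7.29×10⁻⁵ × sin 72° = 1.39×10⁻⁴ s⁻¹
Height gradient: |∂Z/∂n| = 60 m / 697000 m = 8.61×10⁻⁵
On a pressure surface, geostrophic balance gives V_g = (g/f)|∂Z/∂n|:
V_g = 9.81 × 8.61×10⁻⁵ / 1.39×10⁻⁴ = 6.09 m/s
Converting: 6.09 m/s × 3.6 = 22 km/h

22 km/h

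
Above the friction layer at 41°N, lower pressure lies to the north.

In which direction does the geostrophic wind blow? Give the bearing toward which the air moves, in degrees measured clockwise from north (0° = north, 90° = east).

090°

The pressure-gradient force points toward the north (bearing 000°).
Geostrophic balance: in the Northern Hemisphere the Coriolis force deflects motion to the right, so the geostrophic wind blows 90° to the right of the pressure-gradient force (low pressure on the left).
Rotating 000° by 90° clockwise gives 090° — the wind blows toward the east.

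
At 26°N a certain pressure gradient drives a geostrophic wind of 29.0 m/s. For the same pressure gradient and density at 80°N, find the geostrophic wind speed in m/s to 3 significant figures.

With the same pressure gradient and density, V_g ∝ 1/f ∝ 1/sin φ.
V₂ = V₁ · sin φ₁ / sin φ₂ = 29.0 × sin 26° / sin 80°
V₂ = 29.0 × 0.4384/0.9848 = 12.9 m/s

12.9 m/s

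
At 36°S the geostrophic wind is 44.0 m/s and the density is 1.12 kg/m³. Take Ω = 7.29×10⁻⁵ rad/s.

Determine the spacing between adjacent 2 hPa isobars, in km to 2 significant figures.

47 km

Coriolis parameter at 36°S:
f = 2Ω sin φ = 2 × 7.29×10⁻⁵ × sin 36° = 8.57×10⁻⁵ s⁻¹
Geostrophic balance rearranged: |∂P/∂n| = f ρ V_g
|∂P/∂n| = 8.57×10⁻⁵ × 1.12 × 44.0 = 4.22×10⁻³ Pa/m
Isobar spacing: Δn = ΔP/|∂P/∂n| = 200 Pa / 4.22×10⁻³ Pa/m = 47357 m ≈ 47 km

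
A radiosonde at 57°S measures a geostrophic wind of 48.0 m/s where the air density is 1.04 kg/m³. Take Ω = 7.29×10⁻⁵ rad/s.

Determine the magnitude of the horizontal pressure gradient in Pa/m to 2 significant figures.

Coriolis parameter at 57°S:
f = 2Ω sin φ = 2 × 7.29×10⁻⁵ × sin 57° = 1.22×10⁻⁴ s⁻¹
Geostrophic balance rearranged: |∂P/∂n| = f ρ V_g
|∂P/∂n| = 1.22×10⁻⁴ × 1.04 × 48.0 = 6.10×10⁻³ Pa/m

6.1×10⁻³ Pa/m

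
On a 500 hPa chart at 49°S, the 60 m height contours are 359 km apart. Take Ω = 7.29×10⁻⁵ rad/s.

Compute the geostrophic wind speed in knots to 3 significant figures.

29.0 knots

Coriolis parameter at 49°S:
f = 2Ω sin φ = 2 × 7.29×10⁻⁵ × sin 49° = 1.10×10⁻⁴ s⁻¹
Height gradient: |∂Z/∂n| = 60 m / 359000 m = 1.67×10⁻⁴
On a pressure surface, geostrophic balance gives V_g = (g/f)|∂Z/∂n|:
V_g = 9.81 × 1.67×10⁻⁴ / 1.10×10⁻⁴ = 14.9 m/s
Converting: 14.9 m/s × 1.944 = 29.0 knots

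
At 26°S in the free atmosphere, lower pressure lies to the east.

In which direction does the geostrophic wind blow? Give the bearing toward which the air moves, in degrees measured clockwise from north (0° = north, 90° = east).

000°

The pressure-gradient force points toward the east (bearing 090°).
Geostrophic balance: in the Southern Hemisphere the Coriolis force deflects motion to the left, so the geostrophic wind blows 90° to the left of the pressure-gradient force (low pressure on the right).
Rotating 090° by 90° counterclockwise gives 000° — the wind blows toward the north.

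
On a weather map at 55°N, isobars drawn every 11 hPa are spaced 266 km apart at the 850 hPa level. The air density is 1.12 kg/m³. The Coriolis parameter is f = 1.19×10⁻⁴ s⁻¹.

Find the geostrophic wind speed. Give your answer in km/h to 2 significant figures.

Pressure gradient: |∂P/∂n| = 1100 Pa / 266000 m = 4.14×10⁻³ Pa/m
Geostrophic balance (pressure-gradient force = Coriolis force):
V_g = (1/(fρ)) |∂P/∂n| = 4.14×10⁻³ / (1.19×10⁻⁴ × 1.12) = 31.0 m/s
Converting: 31.0 m/s × 3.6 = 110 km/h

110 km/h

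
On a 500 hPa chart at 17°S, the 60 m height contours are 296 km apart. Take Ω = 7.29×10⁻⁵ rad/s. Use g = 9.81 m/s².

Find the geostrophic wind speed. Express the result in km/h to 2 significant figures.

Coriolis parameter at 17°S:
f = 2Ω sin φ = 2 × 7.29×10⁻⁵ × sin 17° = 4.26×10⁻⁵ s⁻¹
Height gradient: |∂Z/∂n| = 60 m / 296000 m = 2.03×10⁻⁴
On a pressure surface, geostrophic balance gives V_g = (g/f)|∂Z/∂n|:
V_g = 9.81 × 2.03×10⁻⁴ / 4.26×10⁻⁵ = 46.6 m/s
Converting: 46.6 m/s × 3.6 = 170 km/h

170 km/h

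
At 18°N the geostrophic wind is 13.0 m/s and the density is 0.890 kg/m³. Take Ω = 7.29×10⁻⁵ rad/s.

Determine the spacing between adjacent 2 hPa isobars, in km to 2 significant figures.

380 km

Coriolis parameter at 18°N:
f = 2Ω sin φ = 2 × 7.29×10⁻⁵ × sin 18° = 4.51×10⁻⁵ s⁻¹
Geostrophic balance rearranged: |∂P/∂n| = f ρ V_g
|∂P/∂n| = 4.51×10⁻⁵ × 0.890 × 13.0 = 5.21×10⁻⁴ Pa/m
Isobar spacing: Δn = ΔP/|∂P/∂n| = 200 Pa / 5.21×10⁻⁴ Pa/m = 383669 m ≈ 380 km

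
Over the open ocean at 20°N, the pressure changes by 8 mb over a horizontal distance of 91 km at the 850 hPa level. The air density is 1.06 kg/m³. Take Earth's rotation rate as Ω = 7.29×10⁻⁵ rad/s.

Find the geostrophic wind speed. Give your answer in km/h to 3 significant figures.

599 km/h

Coriolis parameter at 20°N:
f = 2Ω sin φ = 2 × 7.29×10⁻⁵ × sin 20° = 4.99×10⁻⁵ s⁻¹
Pressure gradient: |∂P/∂n| = 800 Pa / 91000 m = 8.79×10⁻³ Pa/m
Geostrophic balance (pressure-gradient force = Coriolis force):
V_g = (1/(fρ)) |∂P/∂n| = 8.79×10⁻³ / (4.99×10⁻⁵ × 1.06) = 166 m/s
Converting: 166 m/s × 3.6 = 599 km/h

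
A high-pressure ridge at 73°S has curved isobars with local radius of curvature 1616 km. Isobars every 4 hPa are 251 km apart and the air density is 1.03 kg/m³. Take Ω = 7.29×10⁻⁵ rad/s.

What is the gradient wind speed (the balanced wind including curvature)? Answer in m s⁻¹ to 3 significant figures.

11.7 m s⁻¹

Coriolis parameter at 73°S:
f = 2Ω sin φ = 2 × 7.29×10⁻⁵ × sin 73° = 1.39×10⁻⁴ s⁻¹
Pressure gradient: |∂P/∂n| = 400 Pa / 251000 m = 1.59×10⁻³ Pa/m
Geostrophic speed: V_g = |∂P/∂n|/(fρ) = 1.59×10⁻³/(1.39×10⁻⁴ × 1.03) = 11.1 m/s
Around a high, pressure-gradient force acts outward with centrifugal, so Coriolis balances both:
fV = (1/ρ)|∂P/∂n| + V²/R  →  V² − fR·V + fR·V_g = 0
With fR = 1.39×10⁻⁴ × 1616×10³ m = 225 m/s:
V = [fR − √((fR)² − 4 fR V_g)]/2 = [225 − √(225² − 4×225×11.1)]/2 = 11.7 m/s
Supergeostrophic (V > V_g = 11.1 m/s), as expected around a high.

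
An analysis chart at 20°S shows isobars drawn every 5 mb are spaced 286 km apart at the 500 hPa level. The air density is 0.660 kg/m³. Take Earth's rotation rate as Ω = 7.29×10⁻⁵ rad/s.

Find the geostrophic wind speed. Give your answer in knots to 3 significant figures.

103 knots

Coriolis parameter at 20°S:
f = 2Ω sin φ = 2 × 7.29×10⁻⁵ × sin 20° = 4.99×10⁻⁵ s⁻¹
Pressure gradient: |∂P/∂n| = 500 Pa / 286000 m = 1.75×10⁻³ Pa/m
Geostrophic balance (pressure-gradient force = Coriolis force):
V_g = (1/(fρ)) |∂P/∂n| = 1.75×10⁻³ / (4.99×10⁻⁵ × 0.660) = 53.1 m/s
Converting: 53.1 m/s × 1.944 = 103 knots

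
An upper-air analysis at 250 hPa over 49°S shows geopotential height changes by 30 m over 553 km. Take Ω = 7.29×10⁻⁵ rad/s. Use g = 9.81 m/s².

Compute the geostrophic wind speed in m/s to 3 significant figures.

Coriolis parameter at 49°S:
f = 2Ω sin φ = 2 × 7.29×10⁻⁵ × sin 49° = 1.10×10⁻⁴ s⁻¹
Height gradient: |∂Z/∂n| = 30 m / 553000 m = 5.42×10⁻⁵
On a pressure surface, geostrophic balance gives V_g = (g/f)|∂Z/∂n|:
V_g = 9.81 × 5.42×10⁻⁵ / 1.10×10⁻⁴ = 4.84 m/s

4.84 m/s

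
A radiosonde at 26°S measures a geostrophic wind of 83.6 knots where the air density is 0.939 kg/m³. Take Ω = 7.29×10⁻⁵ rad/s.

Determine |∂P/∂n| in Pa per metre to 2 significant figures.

Coriolis parameter at 26°S:
f = 2Ω sin φ = 2 × 7.29×10⁻⁵ × sin 26° = 6.39×10⁻⁵ s⁻¹
Wind speed in SI: 83.6 knots = 43.0 m/s
Geostrophic balance rearranged: |∂P/∂n| = f ρ V_g
|∂P/∂n| = 6.39×10⁻⁵ × 0.939 × 43.0 = 2.58×10⁻³ Pa/m

2.6×10⁻³ Pa/m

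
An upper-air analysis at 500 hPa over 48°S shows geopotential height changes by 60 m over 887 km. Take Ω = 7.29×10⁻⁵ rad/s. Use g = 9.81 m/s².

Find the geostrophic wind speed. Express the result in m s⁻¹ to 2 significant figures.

Coriolis parameter at 48°S:
f = 2Ω sin φ = 2 × 7.29×10⁻⁵ × sin 48° = 1.08×10⁻⁴ s⁻¹
Height gradient: |∂Z/∂n| = 60 m / 887000 m = 6.76×10⁻⁵
On a pressure surface, geostrophic balance gives V_g = (g/f)|∂Z/∂n|:
V_g = 9.81 × 6.76×10⁻⁵ / 1.08×10⁻⁴ = 6.12 m/s

6.1 m s⁻¹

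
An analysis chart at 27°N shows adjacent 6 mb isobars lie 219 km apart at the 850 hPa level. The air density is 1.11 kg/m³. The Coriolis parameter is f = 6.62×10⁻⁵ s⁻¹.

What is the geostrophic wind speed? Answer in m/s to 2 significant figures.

37 m/s

Pressure gradient: |∂P/∂n| = 600 Pa / 219000 m = 2.74×10⁻³ Pa/m
Geostrophic balance (pressure-gradient force = Coriolis force):
V_g = (1/(fρ)) |∂P/∂n| = 2.74×10⁻³ / (6.62×10⁻⁵ × 1.11) = 37.3 m/s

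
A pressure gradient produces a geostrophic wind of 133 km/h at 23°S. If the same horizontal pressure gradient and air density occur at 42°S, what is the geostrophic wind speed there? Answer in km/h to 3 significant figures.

77.7 km/h

With the same pressure gradient and density, V_g ∝ 1/f ∝ 1/sin φ.
V₂ = V₁ · sin φ₁ / sin φ₂ = 133 × sin 23° / sin 42°
V₂ = 133 × 0.3907/0.6691 = 77.7 km/h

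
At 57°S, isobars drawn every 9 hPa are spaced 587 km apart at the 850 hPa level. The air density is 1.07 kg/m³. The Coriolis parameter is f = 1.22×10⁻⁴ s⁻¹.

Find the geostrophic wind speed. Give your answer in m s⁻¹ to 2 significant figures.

Pressure gradient: |∂P/∂n| = 900 Pa / 587000 m = 1.53×10⁻³ Pa/m
Geostrophic balance (pressure-gradient force = Coriolis force):
V_g = (1/(fρ)) |∂P/∂n| = 1.53×10⁻³ / (1.22×10⁻⁴ × 1.07) = 11.7 m/s

12 m s⁻¹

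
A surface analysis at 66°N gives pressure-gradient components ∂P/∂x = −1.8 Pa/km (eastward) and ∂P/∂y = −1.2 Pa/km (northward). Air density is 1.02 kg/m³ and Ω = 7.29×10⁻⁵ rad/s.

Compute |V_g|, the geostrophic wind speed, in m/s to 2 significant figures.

16 m/s

Coriolis parameter at 66°N:
f = 2Ω sin φ = 2 × 7.29×10⁻⁵ × sin 66° = 1.33×10⁻⁴ s⁻¹
Component geostrophic relations (x east, y north):
u_g = −(1/(fρ)) ∂P/∂y,  v_g = (1/(fρ)) ∂P/∂x
u_g = −(−1.2×10⁻³)/(1.33×10⁻⁴ × 1.02) = 8.83 m/s;  v_g = (−1.8×10⁻³)/(1.33×10⁻⁴ × 1.02) = −13.2 m/s
|V_g| = √(u_g² + v_g²) = 15.9 m/s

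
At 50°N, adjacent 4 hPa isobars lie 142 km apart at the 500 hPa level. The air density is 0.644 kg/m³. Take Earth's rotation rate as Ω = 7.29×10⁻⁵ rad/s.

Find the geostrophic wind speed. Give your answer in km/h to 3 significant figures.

Coriolis parameter at 50°N:
f = 2Ω sin φ = 2 × 7.29×10⁻⁵ × sin 50° = 1.12×10⁻⁴ s⁻¹
Pressure gradient: |∂P/∂n| = 400 Pa / 142000 m = 2.82×10⁻³ Pa/m
Geostrophic balance (pressure-gradient force = Coriolis force):
V_g = (1/(fρ)) |∂P/∂n| = 2.82×10⁻³ / (1.12×10⁻⁴ × 0.644) = 39.2 m/s
Converting: 39.2 m/s × 3.6 = 141 km/h

141 km/h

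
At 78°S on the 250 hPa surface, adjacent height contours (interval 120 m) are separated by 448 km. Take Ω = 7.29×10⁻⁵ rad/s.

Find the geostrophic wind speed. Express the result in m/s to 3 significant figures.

18.4 m/s

Coriolis parameter at 78°S:
f = 2Ω sin φ = 2 × 7.29×10⁻⁵ × sin 78° = 1.43×10⁻⁴ s⁻¹
Height gradient: |∂Z/∂n| = 120 m / 448000 m = 2.68×10⁻⁴
On a pressure surface, geostrophic balance gives V_g = (g/f)|∂Z/∂n|:
V_g = 9.81 × 2.68×10⁻⁴ / 1.43×10⁻⁴ = 18.4 m/s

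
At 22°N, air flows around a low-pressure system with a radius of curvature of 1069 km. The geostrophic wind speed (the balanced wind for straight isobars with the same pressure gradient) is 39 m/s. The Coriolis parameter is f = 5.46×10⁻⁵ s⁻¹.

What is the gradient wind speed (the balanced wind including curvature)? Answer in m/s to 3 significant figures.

Around a low, centrifugal force acts outward with Coriolis, so pressure-gradient force balances both:
(1/ρ)|∂P/∂n| = fV + V²/R  →  V² + fR·V − fR·V_g = 0
With fR = 5.46×10⁻⁵ × 1069×10³ m = 58.4 m/s:
V = [−fR + √((fR)² + 4 fR V_g)]/2 = [−58.4 + √(58.4² + 4×58.4×39)]/2 = 26.7 m/s
Subgeostrophic (V < V_g = 39 m/s), as expected around a low.

26.7 m/s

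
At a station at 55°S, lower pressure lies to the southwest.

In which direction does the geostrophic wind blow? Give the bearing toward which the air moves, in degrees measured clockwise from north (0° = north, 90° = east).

135°

The pressure-gradient force points toward the southwest (bearing 225°).
Geostrophic balance: in the Southern Hemisphere the Coriolis force deflects motion to the left, so the geostrophic wind blows 90° to the left of the pressure-gradient force (low pressure on the right).
Rotating 225° by 90° counterclockwise gives 135° — the wind blows toward the southeast.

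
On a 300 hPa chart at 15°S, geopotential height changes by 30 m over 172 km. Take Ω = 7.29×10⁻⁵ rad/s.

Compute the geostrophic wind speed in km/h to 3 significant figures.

Coriolis parameter at 15°S:
f = 2Ω sin φ = 2 × 7.29×10⁻⁵ × sin 15° = 3.77×10⁻⁵ s⁻¹
Height gradient: |∂Z/∂n| = 30 m / 172000 m = 1.74×10⁻⁴
On a pressure surface, geostrophic balance gives V_g = (g/f)|∂Z/∂n|:
V_g = 9.81 × 1.74×10⁻⁴ / 3.77×10⁻⁵ = 45.3 m/s
Converting: 45.3 m/s × 3.6 = 163 km/h

163 km/h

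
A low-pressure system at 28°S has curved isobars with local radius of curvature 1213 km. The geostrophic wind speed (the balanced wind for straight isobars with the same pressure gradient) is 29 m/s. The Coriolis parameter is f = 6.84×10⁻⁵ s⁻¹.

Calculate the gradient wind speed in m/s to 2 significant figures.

23 m/s

Around a low, centrifugal force acts outward with Coriolis, so pressure-gradient force balances both:
(1/ρ)|∂P/∂n| = fV + V²/R  →  V² + fR·V − fR·V_g = 0
With fR = 6.84×10⁻⁵ × 1213×10³ m = 83.0 m/s:
V = [−fR + √((fR)² + 4 fR V_g)]/2 = [−83.0 + √(83.0² + 4×83.0×29)]/2 = 22.8 m/s
Subgeostrophic (V < V_g = 29 m/s), as expected around a low.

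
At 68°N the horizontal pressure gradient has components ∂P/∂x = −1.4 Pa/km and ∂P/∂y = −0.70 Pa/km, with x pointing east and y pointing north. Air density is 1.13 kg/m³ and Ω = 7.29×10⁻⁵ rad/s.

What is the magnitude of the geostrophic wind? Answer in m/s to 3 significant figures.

10.2 m/s

Coriolis parameter at 68°N:
f = 2Ω sin φ = 2 × 7.29×10⁻⁵ × sin 68° = 1.35×10⁻⁴ s⁻¹
Component geostrophic relations (x east, y north):
u_g = −(1/(fρ)) ∂P/∂y,  v_g = (1/(fρ)) ∂P/∂x
u_g = −(−0.70×10⁻³)/(1.35×10⁻⁴ × 1.13) = 4.58 m/s;  v_g = (−1.4×10⁻³)/(1.35×10⁻⁴ × 1.13) = −9.16 m/s
|V_g| = √(u_g² + v_g²) = 10.2 m/s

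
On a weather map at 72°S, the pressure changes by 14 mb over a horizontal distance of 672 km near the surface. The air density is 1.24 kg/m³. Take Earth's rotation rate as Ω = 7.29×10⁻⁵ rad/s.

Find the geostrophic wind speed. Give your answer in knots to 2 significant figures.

Coriolis parameter at 72°S:
f = 2Ω sin φ = 2 × 7.29×10⁻⁵ × sin 72° = 1.39×10⁻⁴ s⁻¹
Pressure gradient: |∂P/∂n| = 1400 Pa / 672000 m = 2.08×10⁻³ Pa/m
Geostrophic balance (pressure-gradient force = Coriolis force):
V_g = (1/(fρ)) |∂P/∂n| = 2.08×10⁻³ / (1.39×10⁻⁴ × 1.24) = 12.1 m/s
Converting: 12.1 m/s × 1.944 = 24 knots

24 knots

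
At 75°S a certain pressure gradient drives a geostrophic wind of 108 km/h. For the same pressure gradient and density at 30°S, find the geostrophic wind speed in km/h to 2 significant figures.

210 km/h

With the same pressure gradient and density, V_g ∝ 1/f ∝ 1/sin φ.
V₂ = V₁ · sin φ₁ / sin φ₂ = 108 × sin 75° / sin 30°
V₂ = 108 × 0.9659/0.5000 = 210 km/h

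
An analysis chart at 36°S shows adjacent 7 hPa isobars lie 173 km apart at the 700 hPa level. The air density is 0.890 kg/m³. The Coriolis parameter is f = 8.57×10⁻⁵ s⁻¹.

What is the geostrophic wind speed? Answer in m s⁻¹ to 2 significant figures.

53 m s⁻¹

Pressure gradient: |∂P/∂n| = 700 Pa / 173000 m = 4.05×10⁻³ Pa/m
Geostrophic balance (pressure-gradient force = Coriolis force):
V_g = (1/(fρ)) |∂P/∂n| = 4.05×10⁻³ / (8.57×10⁻⁵ × 0.890) = 53.0 m/s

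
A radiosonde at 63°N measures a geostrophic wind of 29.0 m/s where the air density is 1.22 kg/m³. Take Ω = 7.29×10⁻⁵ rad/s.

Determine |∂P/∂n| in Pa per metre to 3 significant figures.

Coriolis parameter at 63°N:
f = 2Ω sin φ = 2 × 7.29×10⁻⁵ × sin 63° = 1.30×10⁻⁴ s⁻¹
Geostrophic balance rearranged: |∂P/∂n| = f ρ V_g
|∂P/∂n| = 1.30×10⁻⁴ × 1.22 × 29.0 = 4.60×10⁻³ Pa/m

4.60×10⁻³ Pa/m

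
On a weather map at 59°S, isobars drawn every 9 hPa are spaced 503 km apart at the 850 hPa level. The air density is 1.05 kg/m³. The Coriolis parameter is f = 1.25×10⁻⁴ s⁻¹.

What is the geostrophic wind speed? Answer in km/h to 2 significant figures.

49 km/h

Pressure gradient: |∂P/∂n| = 900 Pa / 503000 m = 1.79×10⁻³ Pa/m
Geostrophic balance (pressure-gradient force = Coriolis force):
V_g = (1/(fρ)) |∂P/∂n| = 1.79×10⁻³ / (1.25×10⁻⁴ × 1.05) = 13.6 m/s
Converting: 13.6 m/s × 3.6 = 49 km/h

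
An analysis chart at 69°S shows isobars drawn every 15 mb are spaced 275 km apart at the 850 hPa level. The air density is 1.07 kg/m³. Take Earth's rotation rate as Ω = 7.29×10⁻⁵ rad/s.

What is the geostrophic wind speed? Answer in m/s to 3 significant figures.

Coriolis parameter at 69°S:
f = 2Ω sin φ = 2 × 7.29×10⁻⁵ × sin 69° = 1.36×10⁻⁴ s⁻¹
Pressure gradient: |∂P/∂n| = 1500 Pa / 275000 m = 5.45×10⁻³ Pa/m
Geostrophic balance (pressure-gradient force = Coriolis force):
V_g = (1/(fρ)) |∂P/∂n| = 5.45×10⁻³ / (1.36×10⁻⁴ × 1.07) = 37.5 m/s

37.5 m/s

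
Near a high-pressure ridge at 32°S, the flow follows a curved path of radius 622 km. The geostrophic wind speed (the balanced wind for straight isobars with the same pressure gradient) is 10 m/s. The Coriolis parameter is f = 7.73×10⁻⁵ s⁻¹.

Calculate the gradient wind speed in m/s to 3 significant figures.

Around a high, pressure-gradient force acts outward with centrifugal, so Coriolis balances both:
fV = (1/ρ)|∂P/∂n| + V²/R  →  V² − fR·V + fR·V_g = 0
With fR = 7.73×10⁻⁵ × 622×10³ m = 48.1 m/s:
V = [fR − √((fR)² − 4 fR V_g)]/2 = [48.1 − √(48.1² − 4×48.1×10)]/2 = 14.2 m/s
Supergeostrophic (V > V_g = 10 m/s), as expected around a high.

14.2 m/s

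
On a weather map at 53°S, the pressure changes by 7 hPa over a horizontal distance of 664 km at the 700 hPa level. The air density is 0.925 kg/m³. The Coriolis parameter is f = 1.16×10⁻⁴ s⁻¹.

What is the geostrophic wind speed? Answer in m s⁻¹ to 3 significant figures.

Pressure gradient: |∂P/∂n| = 700 Pa / 664000 m = 1.05×10⁻³ Pa/m
Geostrophic balance (pressure-gradient force = Coriolis force):
V_g = (1/(fρ)) |∂P/∂n| = 1.05×10⁻³ / (1.16×10⁻⁴ × 0.925) = 9.82 m/s

9.82 m s⁻¹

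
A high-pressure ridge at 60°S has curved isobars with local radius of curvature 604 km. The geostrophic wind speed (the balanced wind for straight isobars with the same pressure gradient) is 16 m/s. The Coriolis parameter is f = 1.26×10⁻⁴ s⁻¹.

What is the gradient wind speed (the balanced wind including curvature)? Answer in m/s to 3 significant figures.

Around a high, pressure-gradient force acts outward with centrifugal, so Coriolis balances both:
fV = (1/ρ)|∂P/∂n| + V²/R  →  V² − fR·V + fR·V_g = 0
With fR = 1.26×10⁻⁴ × 604×10³ m = 76.1 m/s:
V = [fR − √((fR)² − 4 fR V_g)]/2 = [76.1 − √(76.1² − 4×76.1×16)]/2 = 22.9 m/s
Supergeostrophic (V > V_g = 16 m/s), as expected around a high.

22.9 m/s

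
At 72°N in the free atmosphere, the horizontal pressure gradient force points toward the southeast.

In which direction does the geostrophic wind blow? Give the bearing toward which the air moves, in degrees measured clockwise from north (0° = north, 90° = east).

225°

The pressure-gradient force points toward the southeast (bearing 135°).
Geostrophic balance: in the Northern Hemisphere the Coriolis force deflects motion to the right, so the geostrophic wind blows 90° to the right of the pressure-gradient force (low pressure on the left).
Rotating 135° by 90° clockwise gives 225° — the wind blows toward the southwest.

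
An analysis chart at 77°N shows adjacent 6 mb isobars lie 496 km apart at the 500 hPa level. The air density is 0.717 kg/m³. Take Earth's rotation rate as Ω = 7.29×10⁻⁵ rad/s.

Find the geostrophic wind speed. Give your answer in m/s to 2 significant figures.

12 m/s

Coriolis parameter at 77°N:
f = 2Ω sin φ = 2 × 7.29×10⁻⁵ × sin 77° = 1.42×10⁻⁴ s⁻¹
Pressure gradient: |∂P/∂n| = 600 Pa / 496000 m = 1.21×10⁻³ Pa/m
Geostrophic balance (pressure-gradient force = Coriolis force):
V_g = (1/(fρ)) |∂P/∂n| = 1.21×10⁻³ / (1.42×10⁻⁴ × 0.717) = 11.9 m/s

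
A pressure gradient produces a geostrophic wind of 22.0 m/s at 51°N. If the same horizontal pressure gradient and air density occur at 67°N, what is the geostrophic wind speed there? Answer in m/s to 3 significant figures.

With the same pressure gradient and density, V_g ∝ 1/f ∝ 1/sin φ.
V₂ = V₁ · sin φ₁ / sin φ₂ = 22.0 × sin 51° / sin 67°
V₂ = 22.0 × 0.7771/0.9205 = 18.6 m/s

18.6 m/s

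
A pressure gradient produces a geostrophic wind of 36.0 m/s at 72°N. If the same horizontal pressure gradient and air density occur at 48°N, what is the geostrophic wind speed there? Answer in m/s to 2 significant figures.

With the same pressure gradient and density, V_g ∝ 1/f ∝ 1/sin φ.
V₂ = V₁ · sin φ₁ / sin φ₂ = 36.0 × sin 72° / sin 48°
V₂ = 36.0 × 0.9511/0.7431 = 46 m/s

46 m/s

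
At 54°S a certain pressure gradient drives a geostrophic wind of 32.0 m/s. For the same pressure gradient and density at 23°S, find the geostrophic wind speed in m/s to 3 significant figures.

With the same pressure gradient and density, V_g ∝ 1/f ∝ 1/sin φ.
V₂ = V₁ · sin φ₁ / sin φ₂ = 32.0 × sin 54° / sin 23°
V₂ = 32.0 × 0.8090/0.3907 = 66.3 m/s

66.3 m/s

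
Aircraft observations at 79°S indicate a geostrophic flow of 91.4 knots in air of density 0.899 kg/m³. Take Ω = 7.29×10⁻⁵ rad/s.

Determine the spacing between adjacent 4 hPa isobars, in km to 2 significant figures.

66 km

Coriolis parameter at 79°S:
f = 2Ω sin φ = 2 × 7.29×10⁻⁵ × sin 79° = 1.43×10⁻⁴ s⁻¹
Wind speed in SI: 91.4 knots = 47.0 m/s
Geostrophic balance rearranged: |∂P/∂n| = f ρ V_g
|∂P/∂n| = 1.43×10⁻⁴ × 0.899 × 47.0 = 6.05×10⁻³ Pa/m
Isobar spacing: Δn = ΔP/|∂P/∂n| = 400 Pa / 6.05×10⁻³ Pa/m = 66117 m ≈ 66 km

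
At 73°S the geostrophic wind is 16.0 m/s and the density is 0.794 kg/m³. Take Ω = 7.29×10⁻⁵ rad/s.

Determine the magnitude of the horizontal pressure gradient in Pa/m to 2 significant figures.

Coriolis parameter at 73°S:
f = 2Ω sin φ = 2 × 7.29×10⁻⁵ × sin 73° = 1.39×10⁻⁴ s⁻¹
Geostrophic balance rearranged: |∂P/∂n| = f ρ V_g
|∂P/∂n| = 1.39×10⁻⁴ × 0.794 × 16.0 = 1.77×10⁻³ Pa/m

1.8×10⁻³ Pa/m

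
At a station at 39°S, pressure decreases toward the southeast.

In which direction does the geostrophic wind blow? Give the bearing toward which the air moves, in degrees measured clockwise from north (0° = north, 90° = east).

045°

The pressure-gradient force points toward the southeast (bearing 135°).
Geostrophic balance: in the Southern Hemisphere the Coriolis force deflects motion to the left, so the geostrophic wind blows 90° to the left of the pressure-gradient force (low pressure on the right).
Rotating 135° by 90° counterclockwise gives 045° — the wind blows toward the northeast.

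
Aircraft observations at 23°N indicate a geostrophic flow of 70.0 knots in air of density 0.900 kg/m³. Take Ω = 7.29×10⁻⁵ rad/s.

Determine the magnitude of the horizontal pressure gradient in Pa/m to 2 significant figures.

Coriolis parameter at 23°N:
f = 2Ω sin φ = 2 × 7.29×10⁻⁵ × sin 23° = 5.70×10⁻⁵ s⁻¹
Wind speed in SI: 70.0 knots = 36.0 m/s
Geostrophic balance rearranged: |∂P/∂n| = f ρ V_g
|∂P/∂n| = 5.70×10⁻⁵ × 0.900 × 36.0 = 1.85×10⁻³ Pa/m

1.8×10⁻³ Pa/m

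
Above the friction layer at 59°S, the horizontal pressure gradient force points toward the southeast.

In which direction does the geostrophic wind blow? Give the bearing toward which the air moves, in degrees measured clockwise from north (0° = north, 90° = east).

The pressure-gradient force points toward the southeast (bearing 135°).
Geostrophic balance: in the Southern Hemisphere the Coriolis force deflects motion to the left, so the geostrophic wind blows 90° to the left of the pressure-gradient force (low pressure on the right).
Rotating 135° by 90° counterclockwise gives 045° — the wind blows toward the northeast.

045°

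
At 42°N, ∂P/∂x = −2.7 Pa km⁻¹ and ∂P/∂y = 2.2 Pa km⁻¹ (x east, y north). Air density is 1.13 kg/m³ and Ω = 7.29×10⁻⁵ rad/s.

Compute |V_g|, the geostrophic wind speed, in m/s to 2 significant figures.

32 m/s

Coriolis parameter at 42°N:
f = 2Ω sin φ = 2 × 7.29×10⁻⁵ × sin 42° = 9.76×10⁻⁵ s⁻¹
Component geostrophic relations (x east, y north):
u_g = −(1/(fρ)) ∂P/∂y,  v_g = (1/(fρ)) ∂P/∂x
u_g = −(2.2×10⁻³)/(9.76×10⁻⁵ × 1.13) = −20.0 m/s;  v_g = (−2.7×10⁻³)/(9.76×10⁻⁵ × 1.13) = −24.5 m/s
|V_g| = √(u_g² + v_g²) = 31.6 m/s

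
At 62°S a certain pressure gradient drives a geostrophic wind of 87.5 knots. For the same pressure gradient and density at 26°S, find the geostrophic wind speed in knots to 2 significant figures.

With the same pressure gradient and density, V_g ∝ 1/f ∝ 1/sin φ.
V₂ = V₁ · sin φ₁ / sin φ₂ = 87.5 × sin 62° / sin 26°
V₂ = 87.5 × 0.8829/0.4384 = 180 knots

180 knots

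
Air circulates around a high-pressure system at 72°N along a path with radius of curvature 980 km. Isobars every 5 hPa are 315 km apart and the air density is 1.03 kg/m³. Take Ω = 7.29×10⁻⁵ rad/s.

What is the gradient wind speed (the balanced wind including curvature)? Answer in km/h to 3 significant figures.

Coriolis parameter at 72°N:
f = 2Ω sin φ = 2 × 7.29×10⁻⁵ × sin 72° = 1.39×10⁻⁴ s⁻¹
Pressure gradient: |∂P/∂n| = 500 Pa / 315000 m = 1.59×10⁻³ Pa/m
Geostrophic speed: V_g = |∂P/∂n|/(fρ) = 1.59×10⁻³/(1.39×10⁻⁴ × 1.03) = 11.1 m/s
Around a high, pressure-gradient force acts outward with centrifugal, so Coriolis balances both:
fV = (1/ρ)|∂P/∂n| + V²/R  →  V² − fR·V + fR·V_g = 0
With fR = 1.39×10⁻⁴ × 980×10³ m = 136 m/s:
V = [fR − √((fR)² − 4 fR V_g)]/2 = [136 − √(136² − 4×136×11.1)]/2 = 12.2 m/s
Supergeostrophic (V > V_g = 11.1 m/s), as expected around a high.
Converting: 12.2 m/s × 3.6 = 44.0 km/h

44.0 km/h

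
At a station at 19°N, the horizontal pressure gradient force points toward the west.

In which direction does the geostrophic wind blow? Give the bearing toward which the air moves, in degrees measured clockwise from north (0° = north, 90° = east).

The pressure-gradient force points toward the west (bearing 270°).
Geostrophic balance: in the Northern Hemisphere the Coriolis force deflects motion to the right, so the geostrophic wind blows 90° to the right of the pressure-gradient force (low pressure on the left).
Rotating 270° by 90° clockwise gives 000° — the wind blows toward the north.

000°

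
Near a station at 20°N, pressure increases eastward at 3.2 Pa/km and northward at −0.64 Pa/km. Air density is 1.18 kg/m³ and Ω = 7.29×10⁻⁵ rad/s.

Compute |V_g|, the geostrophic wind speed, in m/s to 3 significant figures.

Coriolis parameter at 20°N:
f = 2Ω sin φ = 2 × 7.29×10⁻⁵ × sin 20° = 4.99×10⁻⁵ s⁻¹
Component geostrophic relations (x east, y north):
u_g = −(1/(fρ)) ∂P/∂y,  v_g = (1/(fρ)) ∂P/∂x
u_g = −(−0.64×10⁻³)/(4.99×10⁻⁵ × 1.18) = 10.9 m/s;  v_g = (3.2×10⁻³)/(4.99×10⁻⁵ × 1.18) = 54.4 m/s
|V_g| = √(u_g² + v_g²) = 55.5 m/s

55.5 m/s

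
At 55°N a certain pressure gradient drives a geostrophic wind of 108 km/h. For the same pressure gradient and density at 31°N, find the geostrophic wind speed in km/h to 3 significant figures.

172 km/h

With the same pressure gradient and density, V_g ∝ 1/f ∝ 1/sin φ.
V₂ = V₁ · sin φ₁ / sin φ₂ = 108 × sin 55° / sin 31°
V₂ = 108 × 0.8192/0.5150 = 172 km/h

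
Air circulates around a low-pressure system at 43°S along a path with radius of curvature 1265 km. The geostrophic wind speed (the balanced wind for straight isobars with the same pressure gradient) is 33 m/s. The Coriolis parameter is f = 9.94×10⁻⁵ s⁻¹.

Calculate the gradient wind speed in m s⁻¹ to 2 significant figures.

27 m s⁻¹

Around a low, centrifugal force acts outward with Coriolis, so pressure-gradient force balances both:
(1/ρ)|∂P/∂n| = fV + V²/R  →  V² + fR·V − fR·V_g = 0
With fR = 9.94×10⁻⁵ × 1265×10³ m = 126 m/s:
V = [−fR + √((fR)² + 4 fR V_g)]/2 = [−126 + √(126² + 4×126×33)]/2 = 27.1 m/s
Subgeostrophic (V < V_g = 33 m/s), as expected around a low.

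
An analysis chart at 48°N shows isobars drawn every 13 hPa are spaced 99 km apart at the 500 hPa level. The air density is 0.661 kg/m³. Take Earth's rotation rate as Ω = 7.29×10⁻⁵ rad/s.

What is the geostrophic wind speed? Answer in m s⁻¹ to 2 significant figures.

Coriolis parameter at 48°N:
f = 2Ω sin φ = 2 × 7.29×10⁻⁵ × sin 48° = 1.08×10⁻⁴ s⁻¹
Pressure gradient: |∂P/∂n| = 1300 Pa / 99000 m = 1.31×10⁻² Pa/m
Geostrophic balance (pressure-gradient force = Coriolis force):
V_g = (1/(fρ)) |∂P/∂n| = 1.31×10⁻² / (1.08×10⁻⁴ × 0.661) = 183 m/s

180 m s⁻¹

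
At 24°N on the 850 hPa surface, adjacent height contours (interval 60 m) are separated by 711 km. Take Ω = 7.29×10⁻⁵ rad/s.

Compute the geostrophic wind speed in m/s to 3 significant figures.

Coriolis parameter at 24°N:
f = 2Ω sin φ = 2 × 7.29×10⁻⁵ × sin 24° = 5.93×10⁻⁵ s⁻¹
Height gradient: |∂Z/∂n| = 60 m / 711000 m = 8.44×10⁻⁵
On a pressure surface, geostrophic balance gives V_g = (g/f)|∂Z/∂n|:
V_g = 9.81 × 8.44×10⁻⁵ / 5.93×10⁻⁵ = 14.0 m/s

14.0 m/s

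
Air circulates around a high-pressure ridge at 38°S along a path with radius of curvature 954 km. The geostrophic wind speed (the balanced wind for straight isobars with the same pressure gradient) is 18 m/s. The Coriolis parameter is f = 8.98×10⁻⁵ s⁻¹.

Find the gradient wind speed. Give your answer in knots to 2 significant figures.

50 knots

Around a high, pressure-gradient force acts outward with centrifugal, so Coriolis balances both:
fV = (1/ρ)|∂P/∂n| + V²/R  →  V² − fR·V + fR·V_g = 0
With fR = 8.98×10⁻⁵ × 954×10³ m = 85.7 m/s:
V = [fR − √((fR)² − 4 fR V_g)]/2 = [85.7 − √(85.7² − 4×85.7×18)]/2 = 25.7 m/s
Supergeostrophic (V > V_g = 18 m/s), as expected around a high.
Converting: 25.7 m/s × 1.944 = 50 knots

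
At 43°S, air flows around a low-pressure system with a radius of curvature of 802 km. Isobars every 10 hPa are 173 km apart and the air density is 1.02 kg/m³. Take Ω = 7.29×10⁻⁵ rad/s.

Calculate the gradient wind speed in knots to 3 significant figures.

Coriolis parameter at 43°S:
f = 2Ω sin φ = 2 × 7.29×10⁻⁵ × sin 43° = 9.94×10⁻⁵ s⁻¹
Pressure gradient: |∂P/∂n| = 1000 Pa / 173000 m = 5.78×10⁻³ Pa/m
Geostrophic speed: V_g = |∂P/∂n|/(fρ) = 5.78×10⁻³/(9.94×10⁻⁵ × 1.02) = 57.0 m/s
Around a low, centrifugal force acts outward with Coriolis, so pressure-gradient force balances both:
(1/ρ)|∂P/∂n| = fV + V²/R  →  V² + fR·V − fR·V_g = 0
With fR = 9.94×10⁻⁵ × 802×10³ m = 79.7 m/s:
V = [−fR + √((fR)² + 4 fR V_g)]/2 = [−79.7 + √(79.7² + 4×79.7×57)]/2 = 38.5 m/s
Subgeostrophic (V < V_g = 57 m/s), as expected around a low.
Converting: 38.5 m/s × 1.944 = 74.7 knots

74.7 knots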